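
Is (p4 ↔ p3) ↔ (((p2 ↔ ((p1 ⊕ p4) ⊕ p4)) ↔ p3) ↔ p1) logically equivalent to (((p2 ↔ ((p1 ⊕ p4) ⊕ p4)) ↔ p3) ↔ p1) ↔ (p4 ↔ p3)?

equivalent

p1 | p2 | p3 | p4 | φ | ψ
-- | -- | -- | -- | - | -
F  | F  | F  | F  | T | T
F  | F  | F  | T  | F | F
F  | F  | T  | F  | T | T
F  | F  | T  | T  | F | F
F  | T  | F  | F  | F | F
F  | T  | F  | T  | T | T
F  | T  | T  | F  | F | F
F  | T  | T  | T  | T | T
T  | F  | F  | F  | T | T
T  | F  | F  | T  | F | F
T  | F  | T  | F  | T | T
T  | F  | T  | T  | F | F
T  | T  | F  | F  | F | F
T  | T  | F  | T  | T | T
T  | T  | T  | F  | F | F
T  | T  | T  | T  | T | T
The columns for φ and ψ agree on every row, so they are logically equivalent.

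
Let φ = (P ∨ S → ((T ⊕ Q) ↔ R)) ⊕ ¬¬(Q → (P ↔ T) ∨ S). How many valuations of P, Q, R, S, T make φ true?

P  Q  R  S  T  |  φ
T  T  T  T  T  |  T
T  T  T  T  F  |  F
T  T  T  F  T  |  T
T  T  T  F  F  |  T
T  T  F  T  T  |  F
T  T  F  T  F  |  T
T  T  F  F  T  |  F
T  T  F  F  F  |  F
T  F  T  T  T  |  F
T  F  T  T  F  |  T
T  F  T  F  T  |  F
T  F  T  F  F  |  T
T  F  F  T  T  |  T
T  F  F  T  F  |  F
T  F  F  F  T  |  T
T  F  F  F  F  |  F
F  T  T  T  T  |  T
F  T  T  T  F  |  F
F  T  T  F  T  |  T
F  T  T  F  F  |  F
F  T  F  T  T  |  F
F  T  F  T  F  |  T
F  T  F  F  T  |  T
F  T  F  F  F  |  F
F  F  T  T  T  |  F
F  F  T  T  F  |  T
F  F  T  F  T  |  F
F  F  T  F  F  |  F
F  F  F  T  T  |  T
F  F  F  T  F  |  F
F  F  F  F  T  |  F
F  F  F  F  F  |  F
The formula is true on 14 of the 32 rows.

14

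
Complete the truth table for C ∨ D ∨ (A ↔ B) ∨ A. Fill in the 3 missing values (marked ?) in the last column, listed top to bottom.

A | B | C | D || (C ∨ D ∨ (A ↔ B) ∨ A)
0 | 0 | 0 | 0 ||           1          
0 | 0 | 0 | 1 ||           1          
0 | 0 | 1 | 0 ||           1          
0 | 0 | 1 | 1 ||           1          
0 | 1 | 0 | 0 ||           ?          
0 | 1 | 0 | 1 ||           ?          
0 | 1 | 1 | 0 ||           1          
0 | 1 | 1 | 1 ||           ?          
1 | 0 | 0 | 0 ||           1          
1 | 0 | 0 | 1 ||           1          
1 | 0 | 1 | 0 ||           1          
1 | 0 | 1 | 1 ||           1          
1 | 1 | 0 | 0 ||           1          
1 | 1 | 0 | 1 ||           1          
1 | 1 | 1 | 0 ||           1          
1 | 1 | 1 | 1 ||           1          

Row A=0, B=1, C=0, D=0: (A ↔ B) = 0, so (C ∨ D ∨ (A ↔ B) ∨ A) = 0.
Row A=0, B=1, C=0, D=1: (A ↔ B) = 0, so (C ∨ D ∨ (A ↔ B) ∨ A) = 1.
Row A=0, B=1, C=1, D=1: (A ↔ B) = 0, so (C ∨ D ∨ (A ↔ B) ∨ A) = 1.

0, 1, 1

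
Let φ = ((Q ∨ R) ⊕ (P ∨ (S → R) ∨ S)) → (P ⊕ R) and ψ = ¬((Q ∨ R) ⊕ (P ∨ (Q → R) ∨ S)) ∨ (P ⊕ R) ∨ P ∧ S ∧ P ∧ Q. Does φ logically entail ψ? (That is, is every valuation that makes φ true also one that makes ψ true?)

P | Q | R | S || φ | ψ
1 | 1 | 1 | 1 || 1 | 1
1 | 1 | 1 | 0 || 1 | 1
1 | 1 | 0 | 1 || 1 | 1
1 | 1 | 0 | 0 || 1 | 1
1 | 0 | 1 | 1 || 1 | 1
1 | 0 | 1 | 0 || 1 | 1
1 | 0 | 0 | 1 || 1 | 1
1 | 0 | 0 | 0 || 1 | 1
0 | 1 | 1 | 1 || 1 | 1
0 | 1 | 1 | 0 || 1 | 1
0 | 1 | 0 | 1 || 1 | 1
0 | 1 | 0 | 0 || 1 | 0
0 | 0 | 1 | 1 || 1 | 1
0 | 0 | 1 | 0 || 1 | 1
0 | 0 | 0 | 1 || 0 | 0
0 | 0 | 0 | 0 || 0 | 0
At P=0, Q=1, R=0, S=0 we have φ true but ψ false, so φ does not entail ψ.

no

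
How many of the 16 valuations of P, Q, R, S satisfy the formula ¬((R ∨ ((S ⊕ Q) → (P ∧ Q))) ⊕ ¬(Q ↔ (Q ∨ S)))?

3

P | Q | R | S || φ
1 | 1 | 1 | 1 || 0
1 | 1 | 1 | 0 || 0
1 | 1 | 0 | 1 || 0
1 | 1 | 0 | 0 || 0
1 | 0 | 1 | 1 || 1
1 | 0 | 1 | 0 || 0
1 | 0 | 0 | 1 || 0
1 | 0 | 0 | 0 || 0
0 | 1 | 1 | 1 || 0
0 | 1 | 1 | 0 || 0
0 | 1 | 0 | 1 || 0
0 | 1 | 0 | 0 || 1
0 | 0 | 1 | 1 || 1
0 | 0 | 1 | 0 || 0
0 | 0 | 0 | 1 || 0
0 | 0 | 0 | 0 || 0
The formula is true on 3 of the 16 rows.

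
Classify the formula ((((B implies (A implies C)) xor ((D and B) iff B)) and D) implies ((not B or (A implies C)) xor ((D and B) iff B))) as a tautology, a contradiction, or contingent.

tautology

A  B  C  D  |  φ
F  F  F  F  |  T
F  F  F  T  |  T
F  F  T  F  |  T
F  F  T  T  |  T
F  T  F  F  |  T
F  T  F  T  |  T
F  T  T  F  |  T
F  T  T  T  |  T
T  F  F  F  |  T
T  F  F  T  |  T
T  F  T  F  |  T
T  F  T  T  |  T
T  T  F  F  |  T
T  T  F  T  |  T
T  T  T  F  |  T
T  T  T  T  |  T
Every row is T, so the formula is a tautology.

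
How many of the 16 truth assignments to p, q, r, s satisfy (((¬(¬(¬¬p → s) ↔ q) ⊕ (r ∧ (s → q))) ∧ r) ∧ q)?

1

p | q | r | s || φ
T | T | T | T || F
T | T | T | F || T
T | T | F | T || F
T | T | F | F || F
T | F | T | T || F
T | F | T | F || F
T | F | F | T || F
T | F | F | F || F
F | T | T | T || F
F | T | T | F || F
F | T | F | T || F
F | T | F | F || F
F | F | T | T || F
F | F | T | F || F
F | F | F | T || F
F | F | F | F || F
The formula is true on 1 of the 16 rows.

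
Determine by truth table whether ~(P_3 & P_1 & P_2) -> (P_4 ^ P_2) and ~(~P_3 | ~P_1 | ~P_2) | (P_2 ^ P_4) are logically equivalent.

equivalent

P_1 | P_2 | P_3 | P_4 | φ | ψ
--- | --- | --- | --- | - | -
 0  |  0  |  0  |  0  | 0 | 0
 0  |  0  |  0  |  1  | 1 | 1
 0  |  0  |  1  |  0  | 0 | 0
 0  |  0  |  1  |  1  | 1 | 1
 0  |  1  |  0  |  0  | 1 | 1
 0  |  1  |  0  |  1  | 0 | 0
 0  |  1  |  1  |  0  | 1 | 1
 0  |  1  |  1  |  1  | 0 | 0
 1  |  0  |  0  |  0  | 0 | 0
 1  |  0  |  0  |  1  | 1 | 1
 1  |  0  |  1  |  0  | 0 | 0
 1  |  0  |  1  |  1  | 1 | 1
 1  |  1  |  0  |  0  | 1 | 1
 1  |  1  |  0  |  1  | 0 | 0
 1  |  1  |  1  |  0  | 1 | 1
 1  |  1  |  1  |  1  | 1 | 1
The columns for φ and ψ agree on every row, so they are logically equivalent.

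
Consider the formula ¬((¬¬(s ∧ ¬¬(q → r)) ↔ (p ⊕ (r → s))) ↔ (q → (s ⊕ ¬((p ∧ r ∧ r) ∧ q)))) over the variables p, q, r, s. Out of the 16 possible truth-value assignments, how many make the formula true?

p  q  r  s  |  (q → r)  ¬(q → r)  ¬¬(q → r)  (s ∧ ¬¬(q → r))  ¬(s ∧ ¬¬(q → r))  ¬¬(s ∧ ¬¬(q → r))  (r → s)  (p ⊕ (r → s))  (p ∧ r ∧ r)  ((p ∧ r ∧ r) ∧ q)  ¬((p ∧ r ∧ r) ∧ q)  (s ⊕ ¬((p ∧ r ∧ r) ∧ q))  φ
F  F  F  F  |     T        F          T             F                T                  F             T           T             F               F                  T                      T              T
F  F  F  T  |     T        F          T             T                F                  T             T           T             F               F                  T                      F              F
F  F  T  F  |     T        F          T             F                T                  F             F           F             F               F                  T                      T              F
F  F  T  T  |     T        F          T             T                F                  T             T           T             F               F                  T                      F              F
F  T  F  F  |     F        T          F             F                T                  F             T           T             F               F                  T                      T              T
F  T  F  T  |     F        T          F             F                T                  F             T           T             F               F                  T                      F              F
F  T  T  F  |     T        F          T             F                T                  F             F           F             F               F                  T                      T              F
F  T  T  T  |     T        F          T             T                F                  T             T           T             F               F                  T                      F              T
T  F  F  F  |     T        F          T             F                T                  F             T           F             F               F                  T                      T              F
T  F  F  T  |     T        F          T             T                F                  T             T           F             F               F                  T                      F              T
T  F  T  F  |     T        F          T             F                T                  F             F           T             T               F                  T                      T              T
T  F  T  T  |     T        F          T             T                F                  T             T           F             T               F                  T                      F              T
T  T  F  F  |     F        T          F             F                T                  F             T           F             F               F                  T                      T              F
T  T  F  T  |     F        T          F             F                T                  F             T           F             F               F                  T                      F              T
T  T  T  F  |     T        F          T             F                T                  F             F           T             T               T                  F                      F              F
T  T  T  T  |     T        F          T             T                F                  T             T           F             T               T                  F                      T              T
The formula is true on 8 of the 16 rows.

8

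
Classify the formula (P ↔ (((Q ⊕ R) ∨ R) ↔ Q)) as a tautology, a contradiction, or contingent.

P  Q  R  |  (Q ⊕ R)  ((Q ⊕ R) ∨ R)  (((Q ⊕ R) ∨ R) ↔ Q)  (P ↔ (((Q ⊕ R) ∨ R) ↔ Q))
1  1  1  |     0           1                 1                       1            
1  1  0  |     1           1                 1                       1            
1  0  1  |     1           1                 0                       0            
1  0  0  |     0           0                 1                       1            
0  1  1  |     0           1                 1                       0            
0  1  0  |     1           1                 1                       0            
0  0  1  |     1           1                 0                       1            
0  0  0  |     0           0                 1                       0            
4 of 8 rows are 1, so the formula is contingent.

contingent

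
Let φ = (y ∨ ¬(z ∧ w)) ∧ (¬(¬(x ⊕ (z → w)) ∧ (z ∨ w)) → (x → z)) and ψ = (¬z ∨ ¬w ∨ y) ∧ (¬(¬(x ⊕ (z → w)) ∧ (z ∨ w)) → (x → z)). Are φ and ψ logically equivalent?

  x   |   y   |   z   |   w   ||   φ   |   ψ  
 True |  True |  True |  True ||  True |  True
 True |  True |  True | False ||  True |  True
 True |  True | False |  True ||  True |  True
 True |  True | False | False || False | False
 True | False |  True |  True || False | False
 True | False |  True | False ||  True |  True
 True | False | False |  True ||  True |  True
 True | False | False | False || False | False
False |  True |  True |  True ||  True |  True
False |  True |  True | False ||  True |  True
False |  True | False |  True ||  True |  True
False |  True | False | False ||  True |  True
False | False |  True |  True || False | False
False | False |  True | False ||  True |  True
False | False | False |  True ||  True |  True
False | False | False | False ||  True |  True
The columns for φ and ψ agree on every row, so they are logically equivalent.

equivalent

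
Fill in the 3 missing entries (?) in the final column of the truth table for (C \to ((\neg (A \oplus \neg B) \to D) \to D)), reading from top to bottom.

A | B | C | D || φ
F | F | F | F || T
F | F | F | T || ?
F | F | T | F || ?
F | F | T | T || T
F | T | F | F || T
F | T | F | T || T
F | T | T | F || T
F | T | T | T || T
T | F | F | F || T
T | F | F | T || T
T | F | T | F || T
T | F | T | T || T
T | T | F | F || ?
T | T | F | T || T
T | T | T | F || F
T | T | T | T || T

T, F, T

Row A=F, B=F, C=F, D=T: ((\neg (A \oplus \neg B) \to D) \to D) = T, so the formula = T.
Row A=F, B=F, C=T, D=F: ((\neg (A \oplus \neg B) \to D) \to D) = F, so the formula = F.
Row A=T, B=T, C=F, D=F: ((\neg (A \oplus \neg B) \to D) \to D) = F, so the formula = T.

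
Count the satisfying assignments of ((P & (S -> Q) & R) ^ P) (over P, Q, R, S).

P | Q | R | S || (S -> Q) | (P & (S -> Q) & R) | ((P & (S -> Q) & R) ^ P)
T | T | T | T ||    T     |         T          |            F            
T | T | T | F ||    T     |         T          |            F            
T | T | F | T ||    T     |         F          |            T            
T | T | F | F ||    T     |         F          |            T            
T | F | T | T ||    F     |         F          |            T            
T | F | T | F ||    T     |         T          |            F            
T | F | F | T ||    F     |         F          |            T            
T | F | F | F ||    T     |         F          |            T            
F | T | T | T ||    T     |         F          |            F            
F | T | T | F ||    T     |         F          |            F            
F | T | F | T ||    T     |         F          |            F            
F | T | F | F ||    T     |         F          |            F            
F | F | T | T ||    F     |         F          |            F            
F | F | T | F ||    T     |         F          |            F            
F | F | F | T ||    F     |         F          |            F            
F | F | F | F ||    T     |         F          |            F            
The formula is true on 5 of the 16 rows.

5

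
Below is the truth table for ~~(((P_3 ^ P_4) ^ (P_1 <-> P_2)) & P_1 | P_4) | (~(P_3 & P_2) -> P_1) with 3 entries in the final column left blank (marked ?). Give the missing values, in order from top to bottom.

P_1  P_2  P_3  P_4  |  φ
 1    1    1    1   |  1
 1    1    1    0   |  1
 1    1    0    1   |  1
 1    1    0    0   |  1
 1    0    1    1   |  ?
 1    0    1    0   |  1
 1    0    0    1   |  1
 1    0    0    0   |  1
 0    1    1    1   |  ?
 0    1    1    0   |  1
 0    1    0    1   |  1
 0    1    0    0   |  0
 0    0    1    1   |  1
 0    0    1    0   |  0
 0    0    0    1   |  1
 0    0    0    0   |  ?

1, 1, 0

Row P_1=1, P_2=0, P_3=1, P_4=1: ~~(((P_3 ^ P_4) ^ (P_1 <-> P_2)) & P_1 | P_4) = 1, (~(P_3 & P_2) -> P_1) = 1, so the formula = 1.
Row P_1=0, P_2=1, P_3=1, P_4=1: ~~(((P_3 ^ P_4) ^ (P_1 <-> P_2)) & P_1 | P_4) = 1, (~(P_3 & P_2) -> P_1) = 1, so the formula = 1.
Row P_1=0, P_2=0, P_3=0, P_4=0: ~~(((P_3 ^ P_4) ^ (P_1 <-> P_2)) & P_1 | P_4) = 0, (~(P_3 & P_2) -> P_1) = 0, so the formula = 0.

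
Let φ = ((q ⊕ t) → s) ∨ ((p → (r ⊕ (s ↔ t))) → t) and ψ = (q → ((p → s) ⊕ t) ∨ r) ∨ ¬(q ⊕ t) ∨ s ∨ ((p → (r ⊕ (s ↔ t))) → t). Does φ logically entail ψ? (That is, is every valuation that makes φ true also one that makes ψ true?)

yes

p | q | r | s | t | φ | ψ
- | - | - | - | - | - | -
F | F | F | F | F | T | T
F | F | F | F | T | T | T
F | F | F | T | F | T | T
F | F | F | T | T | T | T
F | F | T | F | F | T | T
F | F | T | F | T | T | T
F | F | T | T | F | T | T
F | F | T | T | T | T | T
F | T | F | F | F | F | T
F | T | F | F | T | T | T
F | T | F | T | F | T | T
F | T | F | T | T | T | T
F | T | T | F | F | F | T
F | T | T | F | T | T | T
F | T | T | T | F | T | T
F | T | T | T | T | T | T
T | F | F | F | F | T | T
T | F | F | F | T | T | T
T | F | F | T | F | T | T
T | F | F | T | T | T | T
T | F | T | F | F | T | T
T | F | T | F | T | T | T
T | F | T | T | F | T | T
T | F | T | T | T | T | T
T | T | F | F | F | F | F
T | T | F | F | T | T | T
T | T | F | T | F | T | T
T | T | F | T | T | T | T
T | T | T | F | F | T | T
T | T | T | F | T | T | T
T | T | T | T | F | T | T
T | T | T | T | T | T | T
In every row where φ is true, ψ is also true, so φ ⊨ ψ.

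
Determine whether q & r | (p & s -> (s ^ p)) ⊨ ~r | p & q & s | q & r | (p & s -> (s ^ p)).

p | q | r | s || φ | ψ
0 | 0 | 0 | 0 || 1 | 1
0 | 0 | 0 | 1 || 1 | 1
0 | 0 | 1 | 0 || 1 | 1
0 | 0 | 1 | 1 || 1 | 1
0 | 1 | 0 | 0 || 1 | 1
0 | 1 | 0 | 1 || 1 | 1
0 | 1 | 1 | 0 || 1 | 1
0 | 1 | 1 | 1 || 1 | 1
1 | 0 | 0 | 0 || 1 | 1
1 | 0 | 0 | 1 || 0 | 1
1 | 0 | 1 | 0 || 1 | 1
1 | 0 | 1 | 1 || 0 | 0
1 | 1 | 0 | 0 || 1 | 1
1 | 1 | 0 | 1 || 0 | 1
1 | 1 | 1 | 0 || 1 | 1
1 | 1 | 1 | 1 || 1 | 1
In every row where φ is true, ψ is also true, so φ ⊨ ψ.

yes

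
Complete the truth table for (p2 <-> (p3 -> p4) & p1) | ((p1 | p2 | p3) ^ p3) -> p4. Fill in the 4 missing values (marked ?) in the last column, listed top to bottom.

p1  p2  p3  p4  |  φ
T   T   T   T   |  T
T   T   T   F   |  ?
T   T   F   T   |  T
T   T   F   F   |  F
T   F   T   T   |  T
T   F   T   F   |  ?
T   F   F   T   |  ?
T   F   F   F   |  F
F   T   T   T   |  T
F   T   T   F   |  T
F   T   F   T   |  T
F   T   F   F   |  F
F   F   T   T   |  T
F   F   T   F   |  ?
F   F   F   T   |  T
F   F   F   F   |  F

Row p1=T, p2=T, p3=T, p4=F: ((p2 <-> (p3 -> p4) & p1) | ((p1 | p2 | p3) ^ p3)) = F, so the formula = T.
Row p1=T, p2=F, p3=T, p4=F: ((p2 <-> (p3 -> p4) & p1) | ((p1 | p2 | p3) ^ p3)) = T, so the formula = F.
Row p1=T, p2=F, p3=F, p4=T: ((p2 <-> (p3 -> p4) & p1) | ((p1 | p2 | p3) ^ p3)) = T, so the formula = T.
Row p1=F, p2=F, p3=T, p4=F: ((p2 <-> (p3 -> p4) & p1) | ((p1 | p2 | p3) ^ p3)) = T, so the formula = F.

T, F, T, F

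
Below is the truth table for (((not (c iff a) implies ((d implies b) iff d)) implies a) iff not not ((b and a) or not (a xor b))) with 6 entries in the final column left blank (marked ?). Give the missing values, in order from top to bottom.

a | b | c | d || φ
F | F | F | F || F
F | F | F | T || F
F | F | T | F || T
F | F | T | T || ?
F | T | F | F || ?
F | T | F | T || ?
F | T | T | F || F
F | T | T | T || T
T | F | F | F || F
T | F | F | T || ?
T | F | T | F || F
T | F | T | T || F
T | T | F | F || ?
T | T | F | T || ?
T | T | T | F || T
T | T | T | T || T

T, T, T, F, T, T

Row a=F, b=F, c=T, d=T: ((not (c iff a) implies ((d implies b) iff d)) implies a) = T, not not ((b and a) or not (a xor b)) = T, so the formula = T.
Row a=F, b=T, c=F, d=F: ((not (c iff a) implies ((d implies b) iff d)) implies a) = F, not not ((b and a) or not (a xor b)) = F, so the formula = T.
Row a=F, b=T, c=F, d=T: ((not (c iff a) implies ((d implies b) iff d)) implies a) = F, not not ((b and a) or not (a xor b)) = F, so the formula = T.
Row a=T, b=F, c=F, d=T: ((not (c iff a) implies ((d implies b) iff d)) implies a) = T, not not ((b and a) or not (a xor b)) = F, so the formula = F.
Row a=T, b=T, c=F, d=F: ((not (c iff a) implies ((d implies b) iff d)) implies a) = T, not not ((b and a) or not (a xor b)) = T, so the formula = T.
Row a=T, b=T, c=F, d=T: ((not (c iff a) implies ((d implies b) iff d)) implies a) = T, not not ((b and a) or not (a xor b)) = T, so the formula = T.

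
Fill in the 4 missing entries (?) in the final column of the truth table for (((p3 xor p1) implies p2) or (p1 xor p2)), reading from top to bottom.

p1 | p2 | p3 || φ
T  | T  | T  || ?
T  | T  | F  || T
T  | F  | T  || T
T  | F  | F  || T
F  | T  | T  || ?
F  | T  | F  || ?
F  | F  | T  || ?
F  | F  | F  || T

Row p1=T, p2=T, p3=T: ((p3 xor p1) implies p2) = T, (p1 xor p2) = F, so the formula = T.
Row p1=F, p2=T, p3=T: ((p3 xor p1) implies p2) = T, (p1 xor p2) = T, so the formula = T.
Row p1=F, p2=T, p3=F: ((p3 xor p1) implies p2) = T, (p1 xor p2) = T, so the formula = T.
Row p1=F, p2=F, p3=T: ((p3 xor p1) implies p2) = F, (p1 xor p2) = F, so the formula = F.

T, T, T, F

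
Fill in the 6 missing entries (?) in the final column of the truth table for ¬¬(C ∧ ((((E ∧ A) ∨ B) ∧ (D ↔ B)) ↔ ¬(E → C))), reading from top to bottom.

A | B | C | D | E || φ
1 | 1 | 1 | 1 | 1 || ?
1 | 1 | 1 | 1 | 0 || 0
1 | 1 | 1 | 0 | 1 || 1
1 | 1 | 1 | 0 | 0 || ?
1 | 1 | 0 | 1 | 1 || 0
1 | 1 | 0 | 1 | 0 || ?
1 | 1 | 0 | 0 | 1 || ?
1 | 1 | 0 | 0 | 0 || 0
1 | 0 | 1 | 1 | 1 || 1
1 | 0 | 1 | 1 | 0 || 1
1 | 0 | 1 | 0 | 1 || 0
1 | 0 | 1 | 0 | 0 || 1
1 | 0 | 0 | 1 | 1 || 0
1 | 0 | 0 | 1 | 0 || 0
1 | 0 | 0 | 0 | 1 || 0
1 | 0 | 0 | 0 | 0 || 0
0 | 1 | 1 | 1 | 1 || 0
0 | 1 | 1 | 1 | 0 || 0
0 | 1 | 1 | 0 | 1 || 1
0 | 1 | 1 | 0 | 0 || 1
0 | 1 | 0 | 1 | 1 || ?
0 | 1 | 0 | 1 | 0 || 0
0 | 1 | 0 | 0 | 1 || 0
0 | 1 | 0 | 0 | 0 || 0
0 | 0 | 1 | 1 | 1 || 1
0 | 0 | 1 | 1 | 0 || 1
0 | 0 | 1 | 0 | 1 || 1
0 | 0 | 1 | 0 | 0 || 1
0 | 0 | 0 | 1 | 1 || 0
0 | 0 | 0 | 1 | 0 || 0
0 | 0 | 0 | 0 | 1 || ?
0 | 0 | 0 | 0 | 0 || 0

Row A=1, B=1, C=1, D=1, E=1: (C ∧ ((((E ∧ A) ∨ B) ∧ (D ↔ B)) ↔ ¬(E → C))) = 0, ¬(C ∧ ((((E ∧ A) ∨ B) ∧ (D ↔ B)) ↔ ¬(E → C))) = 1, so the formula = 0.
Row A=1, B=1, C=1, D=0, E=0: (C ∧ ((((E ∧ A) ∨ B) ∧ (D ↔ B)) ↔ ¬(E → C))) = 1, ¬(C ∧ ((((E ∧ A) ∨ B) ∧ (D ↔ B)) ↔ ¬(E → C))) = 0, so the formula = 1.
Row A=1, B=1, C=0, D=1, E=0: (C ∧ ((((E ∧ A) ∨ B) ∧ (D ↔ B)) ↔ ¬(E → C))) = 0, ¬(C ∧ ((((E ∧ A) ∨ B) ∧ (D ↔ B)) ↔ ¬(E → C))) = 1, so the formula = 0.
Row A=1, B=1, C=0, D=0, E=1: (C ∧ ((((E ∧ A) ∨ B) ∧ (D ↔ B)) ↔ ¬(E → C))) = 0, ¬(C ∧ ((((E ∧ A) ∨ B) ∧ (D ↔ B)) ↔ ¬(E → C))) = 1, so the formula = 0.
Row A=0, B=1, C=0, D=1, E=1: (C ∧ ((((E ∧ A) ∨ B) ∧ (D ↔ B)) ↔ ¬(E → C))) = 0, ¬(C ∧ ((((E ∧ A) ∨ B) ∧ (D ↔ B)) ↔ ¬(E → C))) = 1, so the formula = 0.
Row A=0, B=0, C=0, D=0, E=1: (C ∧ ((((E ∧ A) ∨ B) ∧ (D ↔ B)) ↔ ¬(E → C))) = 0, ¬(C ∧ ((((E ∧ A) ∨ B) ∧ (D ↔ B)) ↔ ¬(E → C))) = 1, so the formula = 0.

0, 1, 0, 0, 0, 0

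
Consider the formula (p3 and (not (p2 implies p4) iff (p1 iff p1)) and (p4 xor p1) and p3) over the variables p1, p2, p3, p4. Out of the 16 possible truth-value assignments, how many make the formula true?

p1  p2  p3  p4  |  φ
0   0   0   0   |  0
0   0   0   1   |  0
0   0   1   0   |  0
0   0   1   1   |  0
0   1   0   0   |  0
0   1   0   1   |  0
0   1   1   0   |  0
0   1   1   1   |  0
1   0   0   0   |  0
1   0   0   1   |  0
1   0   1   0   |  0
1   0   1   1   |  0
1   1   0   0   |  0
1   1   0   1   |  0
1   1   1   0   |  1
1   1   1   1   |  0
The formula is true on 1 of the 16 rows.

1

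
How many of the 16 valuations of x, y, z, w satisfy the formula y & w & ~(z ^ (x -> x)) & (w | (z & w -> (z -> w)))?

x  y  z  w     (y & w)  (x -> x)  (z ^ (x -> x))  ~(z ^ (x -> x))  (z & w)  (z -> w)  ((z & w) -> (z -> w))  (w | ((z & w) -> (z -> w)))  φ
F  F  F  F        F        T            T                F            F        T                T                         T               F
F  F  F  T        F        T            T                F            F        T                T                         T               F
F  F  T  F        F        T            F                T            F        F                T                         T               F
F  F  T  T        F        T            F                T            T        T                T                         T               F
F  T  F  F        F        T            T                F            F        T                T                         T               F
F  T  F  T        T        T            T                F            F        T                T                         T               F
F  T  T  F        F        T            F                T            F        F                T                         T               F
F  T  T  T        T        T            F                T            T        T                T                         T               T
T  F  F  F        F        T            T                F            F        T                T                         T               F
T  F  F  T        F        T            T                F            F        T                T                         T               F
T  F  T  F        F        T            F                T            F        F                T                         T               F
T  F  T  T        F        T            F                T            T        T                T                         T               F
T  T  F  F        F        T            T                F            F        T                T                         T               F
T  T  F  T        T        T            T                F            F        T                T                         T               F
T  T  T  F        F        T            F                T            F        F                T                         T               F
T  T  T  T        T        T            F                T            T        T                T                         T               T
The formula is true on 2 of the 16 rows.

2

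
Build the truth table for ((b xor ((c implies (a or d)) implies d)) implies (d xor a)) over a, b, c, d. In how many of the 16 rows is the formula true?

a | b | c | d | φ
- | - | - | - | -
0 | 0 | 0 | 0 | 1
0 | 0 | 0 | 1 | 1
0 | 0 | 1 | 0 | 0
0 | 0 | 1 | 1 | 1
0 | 1 | 0 | 0 | 0
0 | 1 | 0 | 1 | 1
0 | 1 | 1 | 0 | 1
0 | 1 | 1 | 1 | 1
1 | 0 | 0 | 0 | 1
1 | 0 | 0 | 1 | 0
1 | 0 | 1 | 0 | 1
1 | 0 | 1 | 1 | 0
1 | 1 | 0 | 0 | 1
1 | 1 | 0 | 1 | 1
1 | 1 | 1 | 0 | 1
1 | 1 | 1 | 1 | 1
The formula is true on 12 of the 16 rows.

12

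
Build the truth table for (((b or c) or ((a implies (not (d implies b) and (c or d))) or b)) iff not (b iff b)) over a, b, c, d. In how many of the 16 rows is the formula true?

a  b  c  d  |  φ
1  1  1  1  |  0
1  1  1  0  |  0
1  1  0  1  |  0
1  1  0  0  |  0
1  0  1  1  |  0
1  0  1  0  |  0
1  0  0  1  |  0
1  0  0  0  |  1
0  1  1  1  |  0
0  1  1  0  |  0
0  1  0  1  |  0
0  1  0  0  |  0
0  0  1  1  |  0
0  0  1  0  |  0
0  0  0  1  |  0
0  0  0  0  |  0
The formula is true on 1 of the 16 rows.

1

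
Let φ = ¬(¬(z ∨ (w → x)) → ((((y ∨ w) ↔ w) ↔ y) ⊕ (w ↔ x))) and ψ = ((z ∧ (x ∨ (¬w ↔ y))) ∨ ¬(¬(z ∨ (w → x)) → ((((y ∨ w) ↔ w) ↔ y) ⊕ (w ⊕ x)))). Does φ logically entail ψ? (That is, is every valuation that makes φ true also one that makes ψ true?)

no

x | y | z | w | φ | ψ
- | - | - | - | - | -
0 | 0 | 0 | 0 | 0 | 0
0 | 0 | 0 | 1 | 1 | 0
0 | 0 | 1 | 0 | 0 | 0
0 | 0 | 1 | 1 | 0 | 1
0 | 1 | 0 | 0 | 0 | 0
0 | 1 | 0 | 1 | 0 | 1
0 | 1 | 1 | 0 | 0 | 1
0 | 1 | 1 | 1 | 0 | 0
1 | 0 | 0 | 0 | 0 | 0
1 | 0 | 0 | 1 | 0 | 0
1 | 0 | 1 | 0 | 0 | 1
1 | 0 | 1 | 1 | 0 | 1
1 | 1 | 0 | 0 | 0 | 0
1 | 1 | 0 | 1 | 0 | 0
1 | 1 | 1 | 0 | 0 | 1
1 | 1 | 1 | 1 | 0 | 1
At x=0, y=0, z=0, w=1 we have φ true but ψ false, so φ does not entail ψ.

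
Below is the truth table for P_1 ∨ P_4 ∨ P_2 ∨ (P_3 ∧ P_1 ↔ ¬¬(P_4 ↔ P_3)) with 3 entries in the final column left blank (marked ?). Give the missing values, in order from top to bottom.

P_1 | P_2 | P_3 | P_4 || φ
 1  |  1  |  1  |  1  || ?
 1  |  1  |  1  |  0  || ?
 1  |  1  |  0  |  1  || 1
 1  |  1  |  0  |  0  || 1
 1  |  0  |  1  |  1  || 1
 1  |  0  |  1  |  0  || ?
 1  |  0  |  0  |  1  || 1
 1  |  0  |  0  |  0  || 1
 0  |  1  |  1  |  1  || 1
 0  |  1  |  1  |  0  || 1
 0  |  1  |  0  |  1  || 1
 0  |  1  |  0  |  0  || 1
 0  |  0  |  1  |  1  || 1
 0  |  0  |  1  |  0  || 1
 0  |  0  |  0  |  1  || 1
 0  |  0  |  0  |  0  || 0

Row P_1=1, P_2=1, P_3=1, P_4=1: (P_3 ∧ P_1 ↔ ¬¬(P_4 ↔ P_3)) = 1, so the formula = 1.
Row P_1=1, P_2=1, P_3=1, P_4=0: (P_3 ∧ P_1 ↔ ¬¬(P_4 ↔ P_3)) = 0, so the formula = 1.
Row P_1=1, P_2=0, P_3=1, P_4=0: (P_3 ∧ P_1 ↔ ¬¬(P_4 ↔ P_3)) = 0, so the formula = 1.

1, 1, 1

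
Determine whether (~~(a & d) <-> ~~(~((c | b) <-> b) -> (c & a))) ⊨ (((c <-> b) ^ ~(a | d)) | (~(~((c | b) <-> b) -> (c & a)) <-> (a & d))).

no

a  b  c  d  |  φ  ψ
1  1  1  1  |  1  1
1  1  1  0  |  0  1
1  1  0  1  |  1  0
1  1  0  0  |  0  1
1  0  1  1  |  1  0
1  0  1  0  |  0  1
1  0  0  1  |  1  1
1  0  0  0  |  0  1
0  1  1  1  |  0  1
0  1  1  0  |  0  1
0  1  0  1  |  0  1
0  1  0  0  |  0  1
0  0  1  1  |  1  0
0  0  1  0  |  1  1
0  0  0  1  |  0  1
0  0  0  0  |  0  1
At a=1, b=1, c=0, d=1 we have φ true but ψ false, so φ does not entail ψ.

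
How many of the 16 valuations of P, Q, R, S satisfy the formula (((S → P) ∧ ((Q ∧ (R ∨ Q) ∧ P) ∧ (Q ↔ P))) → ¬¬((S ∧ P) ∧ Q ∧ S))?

P | Q | R | S || (S → P) | (R ∨ Q) | (Q ∧ (R ∨ Q) ∧ P) | (Q ↔ P) | (S ∧ P) | ((S ∧ P) ∧ Q ∧ S) | ¬((S ∧ P) ∧ Q ∧ S) | ¬¬((S ∧ P) ∧ Q ∧ S) | φ
T | T | T | T ||    T    |    T    |         T         |    T    |    T    |         T         |         F          |          T          | T
T | T | T | F ||    T    |    T    |         T         |    T    |    F    |         F         |         T          |          F          | F
T | T | F | T ||    T    |    T    |         T         |    T    |    T    |         T         |         F          |          T          | T
T | T | F | F ||    T    |    T    |         T         |    T    |    F    |         F         |         T          |          F          | F
T | F | T | T ||    T    |    T    |         F         |    F    |    T    |         F         |         T          |          F          | T
T | F | T | F ||    T    |    T    |         F         |    F    |    F    |         F         |         T          |          F          | T
T | F | F | T ||    T    |    F    |         F         |    F    |    T    |         F         |         T          |          F          | T
T | F | F | F ||    T    |    F    |         F         |    F    |    F    |         F         |         T          |          F          | T
F | T | T | T ||    F    |    T    |         F         |    F    |    F    |         F         |         T          |          F          | T
F | T | T | F ||    T    |    T    |         F         |    F    |    F    |         F         |         T          |          F          | T
F | T | F | T ||    F    |    T    |         F         |    F    |    F    |         F         |         T          |          F          | T
F | T | F | F ||    T    |    T    |         F         |    F    |    F    |         F         |         T          |          F          | T
F | F | T | T ||    F    |    T    |         F         |    T    |    F    |         F         |         T          |          F          | T
F | F | T | F ||    T    |    T    |         F         |    T    |    F    |         F         |         T          |          F          | T
F | F | F | T ||    F    |    F    |         F         |    T    |    F    |         F         |         T          |          F          | T
F | F | F | F ||    T    |    F    |         F         |    T    |    F    |         F         |         T          |          F          | T
The formula is true on 14 of the 16 rows.

14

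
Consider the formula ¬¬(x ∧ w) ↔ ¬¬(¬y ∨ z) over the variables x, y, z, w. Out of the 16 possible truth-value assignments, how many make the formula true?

6

x | y | z | w | (x ∧ w) | ¬(x ∧ w) | ¬¬(x ∧ w) | ¬y | (¬y ∨ z) | ¬(¬y ∨ z) | ¬¬(¬y ∨ z) | (¬¬(x ∧ w) ↔ ¬¬(¬y ∨ z))
- | - | - | - | ------- | -------- | --------- | -- | -------- | --------- | ---------- | ------------------------
T | T | T | T |    T    |    F     |     T     | F  |    T     |     F     |     T      |            T            
T | T | T | F |    F    |    T     |     F     | F  |    T     |     F     |     T      |            F            
T | T | F | T |    T    |    F     |     T     | F  |    F     |     T     |     F      |            F            
T | T | F | F |    F    |    T     |     F     | F  |    F     |     T     |     F      |            T            
T | F | T | T |    T    |    F     |     T     | T  |    T     |     F     |     T      |            T            
T | F | T | F |    F    |    T     |     F     | T  |    T     |     F     |     T      |            F            
T | F | F | T |    T    |    F     |     T     | T  |    T     |     F     |     T      |            T            
T | F | F | F |    F    |    T     |     F     | T  |    T     |     F     |     T      |            F            
F | T | T | T |    F    |    T     |     F     | F  |    T     |     F     |     T      |            F            
F | T | T | F |    F    |    T     |     F     | F  |    T     |     F     |     T      |            F            
F | T | F | T |    F    |    T     |     F     | F  |    F     |     T     |     F      |            T            
F | T | F | F |    F    |    T     |     F     | F  |    F     |     T     |     F      |            T            
F | F | T | T |    F    |    T     |     F     | T  |    T     |     F     |     T      |            F            
F | F | T | F |    F    |    T     |     F     | T  |    T     |     F     |     T      |            F            
F | F | F | T |    F    |    T     |     F     | T  |    T     |     F     |     T      |            F            
F | F | F | F |    F    |    T     |     F     | T  |    T     |     F     |     T      |            F            
The formula is true on 6 of the 16 rows.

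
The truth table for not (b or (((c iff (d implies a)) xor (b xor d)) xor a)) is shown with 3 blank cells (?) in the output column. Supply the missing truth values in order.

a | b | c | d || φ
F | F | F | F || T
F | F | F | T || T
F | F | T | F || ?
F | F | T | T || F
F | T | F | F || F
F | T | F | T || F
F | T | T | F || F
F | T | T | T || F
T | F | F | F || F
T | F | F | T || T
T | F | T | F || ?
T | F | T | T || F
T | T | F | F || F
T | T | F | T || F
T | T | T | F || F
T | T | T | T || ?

F, T, F

Row a=F, b=F, c=T, d=F: (((c iff (d implies a)) xor (b xor d)) xor a) = T, (b or (((c iff (d implies a)) xor (b xor d)) xor a)) = T, so the formula = F.
Row a=T, b=F, c=T, d=F: (((c iff (d implies a)) xor (b xor d)) xor a) = F, (b or (((c iff (d implies a)) xor (b xor d)) xor a)) = F, so the formula = T.
Row a=T, b=T, c=T, d=T: (((c iff (d implies a)) xor (b xor d)) xor a) = F, (b or (((c iff (d implies a)) xor (b xor d)) xor a)) = T, so the formula = F.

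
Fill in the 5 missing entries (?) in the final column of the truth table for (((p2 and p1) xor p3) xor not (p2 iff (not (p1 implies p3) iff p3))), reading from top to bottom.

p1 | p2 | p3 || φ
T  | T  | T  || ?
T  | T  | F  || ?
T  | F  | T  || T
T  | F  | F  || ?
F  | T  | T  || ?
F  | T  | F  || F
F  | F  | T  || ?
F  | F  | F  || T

T, F, F, F, T

Row p1=T, p2=T, p3=T: ((p2 and p1) xor p3) = F, not (p2 iff (not (p1 implies p3) iff p3)) = T, so the formula = T.
Row p1=T, p2=T, p3=F: ((p2 and p1) xor p3) = T, not (p2 iff (not (p1 implies p3) iff p3)) = T, so the formula = F.
Row p1=T, p2=F, p3=F: ((p2 and p1) xor p3) = F, not (p2 iff (not (p1 implies p3) iff p3)) = F, so the formula = F.
Row p1=F, p2=T, p3=T: ((p2 and p1) xor p3) = T, not (p2 iff (not (p1 implies p3) iff p3)) = T, so the formula = F.
Row p1=F, p2=F, p3=T: ((p2 and p1) xor p3) = T, not (p2 iff (not (p1 implies p3) iff p3)) = F, so the formula = T.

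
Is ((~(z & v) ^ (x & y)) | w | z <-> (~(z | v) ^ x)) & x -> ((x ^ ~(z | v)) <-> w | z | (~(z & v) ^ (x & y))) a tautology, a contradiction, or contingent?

tautology

x | y | z | w | v | φ
- | - | - | - | - | -
F | F | F | F | F | T
F | F | F | F | T | T
F | F | F | T | F | T
F | F | F | T | T | T
F | F | T | F | F | T
F | F | T | F | T | T
F | F | T | T | F | T
F | F | T | T | T | T
F | T | F | F | F | T
F | T | F | F | T | T
F | T | F | T | F | T
F | T | F | T | T | T
F | T | T | F | F | T
F | T | T | F | T | T
F | T | T | T | F | T
F | T | T | T | T | T
T | F | F | F | F | T
T | F | F | F | T | T
T | F | F | T | F | T
T | F | F | T | T | T
T | F | T | F | F | T
T | F | T | F | T | T
T | F | T | T | F | T
T | F | T | T | T | T
T | T | F | F | F | T
T | T | F | F | T | T
T | T | F | T | F | T
T | T | F | T | T | T
T | T | T | F | F | T
T | T | T | F | T | T
T | T | T | T | F | T
T | T | T | T | T | T
Every row is T, so the formula is a tautology.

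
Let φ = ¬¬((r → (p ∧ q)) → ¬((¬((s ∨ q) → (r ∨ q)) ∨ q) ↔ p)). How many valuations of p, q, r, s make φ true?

p | q | r | s | (p ∧ q) | (r → (p ∧ q)) | (s ∨ q) | (r ∨ q) | ((s ∨ q) → (r ∨ q)) | ¬((s ∨ q) → (r ∨ q)) | (¬((s ∨ q) → (r ∨ q)) ∨ q) | φ
- | - | - | - | ------- | ------------- | ------- | ------- | ------------------- | -------------------- | -------------------------- | -
T | T | T | T |    T    |       T       |    T    |    T    |          T          |          F           |             T              | F
T | T | T | F |    T    |       T       |    T    |    T    |          T          |          F           |             T              | F
T | T | F | T |    T    |       T       |    T    |    T    |          T          |          F           |             T              | F
T | T | F | F |    T    |       T       |    T    |    T    |          T          |          F           |             T              | F
T | F | T | T |    F    |       F       |    T    |    T    |          T          |          F           |             F              | T
T | F | T | F |    F    |       F       |    F    |    T    |          T          |          F           |             F              | T
T | F | F | T |    F    |       T       |    T    |    F    |          F          |          T           |             T              | F
T | F | F | F |    F    |       T       |    F    |    F    |          T          |          F           |             F              | T
F | T | T | T |    F    |       F       |    T    |    T    |          T          |          F           |             T              | T
F | T | T | F |    F    |       F       |    T    |    T    |          T          |          F           |             T              | T
F | T | F | T |    F    |       T       |    T    |    T    |          T          |          F           |             T              | T
F | T | F | F |    F    |       T       |    T    |    T    |          T          |          F           |             T              | T
F | F | T | T |    F    |       F       |    T    |    T    |          T          |          F           |             F              | T
F | F | T | F |    F    |       F       |    F    |    T    |          T          |          F           |             F              | T
F | F | F | T |    F    |       T       |    T    |    F    |          F          |          T           |             T              | T
F | F | F | F |    F    |       T       |    F    |    F    |          T          |          F           |             F              | F
The formula is true on 10 of the 16 rows.

10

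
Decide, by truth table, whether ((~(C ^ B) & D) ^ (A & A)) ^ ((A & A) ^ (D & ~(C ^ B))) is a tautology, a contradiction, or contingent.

contradiction

A | B | C | D | (C ^ B) | ~(C ^ B) | (~(C ^ B) & D) | (A & A) | ((~(C ^ B) & D) ^ (A & A)) | (D & ~(C ^ B)) | ((A & A) ^ (D & ~(C ^ B))) | φ
- | - | - | - | ------- | -------- | -------------- | ------- | -------------------------- | -------------- | -------------------------- | -
0 | 0 | 0 | 0 |    0    |    1     |       0        |    0    |             0              |       0        |             0              | 0
0 | 0 | 0 | 1 |    0    |    1     |       1        |    0    |             1              |       1        |             1              | 0
0 | 0 | 1 | 0 |    1    |    0     |       0        |    0    |             0              |       0        |             0              | 0
0 | 0 | 1 | 1 |    1    |    0     |       0        |    0    |             0              |       0        |             0              | 0
0 | 1 | 0 | 0 |    1    |    0     |       0        |    0    |             0              |       0        |             0              | 0
0 | 1 | 0 | 1 |    1    |    0     |       0        |    0    |             0              |       0        |             0              | 0
0 | 1 | 1 | 0 |    0    |    1     |       0        |    0    |             0              |       0        |             0              | 0
0 | 1 | 1 | 1 |    0    |    1     |       1        |    0    |             1              |       1        |             1              | 0
1 | 0 | 0 | 0 |    0    |    1     |       0        |    1    |             1              |       0        |             1              | 0
1 | 0 | 0 | 1 |    0    |    1     |       1        |    1    |             0              |       1        |             0              | 0
1 | 0 | 1 | 0 |    1    |    0     |       0        |    1    |             1              |       0        |             1              | 0
1 | 0 | 1 | 1 |    1    |    0     |       0        |    1    |             1              |       0        |             1              | 0
1 | 1 | 0 | 0 |    1    |    0     |       0        |    1    |             1              |       0        |             1              | 0
1 | 1 | 0 | 1 |    1    |    0     |       0        |    1    |             1              |       0        |             1              | 0
1 | 1 | 1 | 0 |    0    |    1     |       0        |    1    |             1              |       0        |             1              | 0
1 | 1 | 1 | 1 |    0    |    1     |       1        |    1    |             0              |       1        |             0              | 0
Every row is 0, so the formula is a contradiction.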